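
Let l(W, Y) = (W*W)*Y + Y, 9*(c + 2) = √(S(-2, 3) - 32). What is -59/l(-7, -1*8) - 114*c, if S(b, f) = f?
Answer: 91259/400 - 38*I*√29/3 ≈ 228.15 - 68.212*I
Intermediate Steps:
c = -2 + I*√29/9 (c = -2 + √(3 - 32)/9 = -2 + √(-29)/9 = -2 + (I*√29)/9 = -2 + I*√29/9 ≈ -2.0 + 0.59835*I)
l(W, Y) = Y + Y*W² (l(W, Y) = W²*Y + Y = Y*W² + Y = Y + Y*W²)
-59/l(-7, -1*8) - 114*c = -59*(-1/(8*(1 + (-7)²))) - 114*(-2 + I*√29/9) = -59*(-1/(8*(1 + 49))) + (228 - 38*I*√29/3) = -59/((-8*50)) + (228 - 38*I*√29/3) = -59/(-400) + (228 - 38*I*√29/3) = -59*(-1/400) + (228 - 38*I*√29/3) = 59/400 + (228 - 38*I*√29/3) = 91259/400 - 38*I*√29/3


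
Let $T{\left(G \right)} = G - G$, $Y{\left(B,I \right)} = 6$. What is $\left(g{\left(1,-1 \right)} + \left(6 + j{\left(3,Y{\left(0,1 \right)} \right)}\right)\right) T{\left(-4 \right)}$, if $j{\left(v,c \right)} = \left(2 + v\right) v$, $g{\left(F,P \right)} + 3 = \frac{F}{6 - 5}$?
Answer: $0$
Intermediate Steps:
$T{\left(G \right)} = 0$
$g{\left(F,P \right)} = -3 + F$ ($g{\left(F,P \right)} = -3 + \frac{F}{6 - 5} = -3 + \frac{F}{1} = -3 + 1 F = -3 + F$)
$j{\left(v,c \right)} = v \left(2 + v\right)$
$\left(g{\left(1,-1 \right)} + \left(6 + j{\left(3,Y{\left(0,1 \right)} \right)}\right)\right) T{\left(-4 \right)} = \left(\left(-3 + 1\right) + \left(6 + 3 \left(2 + 3\right)\right)\right) 0 = \left(-2 + \left(6 + 3 \cdot 5\right)\right) 0 = \left(-2 + \left(6 + 15\right)\right) 0 = \left(-2 + 21\right) 0 = 19 \cdot 0 = 0$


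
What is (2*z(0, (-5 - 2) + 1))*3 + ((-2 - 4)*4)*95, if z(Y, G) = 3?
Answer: -2262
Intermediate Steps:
(2*z(0, (-5 - 2) + 1))*3 + ((-2 - 4)*4)*95 = (2*3)*3 + ((-2 - 4)*4)*95 = 6*3 - 6*4*95 = 18 - 24*95 = 18 - 2280 = -2262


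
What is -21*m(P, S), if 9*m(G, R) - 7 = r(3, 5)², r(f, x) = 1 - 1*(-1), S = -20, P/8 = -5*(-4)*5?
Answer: -77/3 ≈ -25.667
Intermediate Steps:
P = 800 (P = 8*(-5*(-4)*5) = 8*(20*5) = 8*100 = 800)
r(f, x) = 2 (r(f, x) = 1 + 1 = 2)
m(G, R) = 11/9 (m(G, R) = 7/9 + (⅑)*2² = 7/9 + (⅑)*4 = 7/9 + 4/9 = 11/9)
-21*m(P, S) = -21*11/9 = -77/3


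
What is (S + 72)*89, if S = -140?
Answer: -6052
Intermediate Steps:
(S + 72)*89 = (-140 + 72)*89 = -68*89 = -6052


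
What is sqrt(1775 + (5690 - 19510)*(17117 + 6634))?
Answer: I*sqrt(328237045) ≈ 18117.0*I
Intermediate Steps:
sqrt(1775 + (5690 - 19510)*(17117 + 6634)) = sqrt(1775 - 13820*23751) = sqrt(1775 - 328238820) = sqrt(-328237045) = I*sqrt(328237045)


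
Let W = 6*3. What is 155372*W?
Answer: 2796696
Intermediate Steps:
W = 18
155372*W = 155372*18 = 2796696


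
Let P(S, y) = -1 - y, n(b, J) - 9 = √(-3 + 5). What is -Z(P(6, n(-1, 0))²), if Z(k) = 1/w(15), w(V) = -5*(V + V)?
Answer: 1/150 ≈ 0.0066667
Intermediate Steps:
n(b, J) = 9 + √2 (n(b, J) = 9 + √(-3 + 5) = 9 + √2)
w(V) = -10*V
Z(k) = -1/150 (Z(k) = 1/(-10*15) = 1/(-150) = -1/150)
-Z(P(6, n(-1, 0))²) = -1*(-1/150) = 1/150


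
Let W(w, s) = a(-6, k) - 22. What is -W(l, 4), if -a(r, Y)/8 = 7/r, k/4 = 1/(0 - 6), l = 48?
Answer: 38/3 ≈ 12.667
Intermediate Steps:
k = -⅔ (k = 4/(0 - 6) = 4/(-6) = 4*(-⅙) = -⅔ ≈ -0.66667)
a(r, Y) = -56/r
W(w, s) = -38/3 (W(w, s) = -56/(-6) - 22 = -56*(-⅙) - 22 = 28/3 - 22 = -38/3)
-W(l, 4) = -1*(-38/3) = 38/3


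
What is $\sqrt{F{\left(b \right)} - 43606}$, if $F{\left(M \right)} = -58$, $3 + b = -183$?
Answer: $4 i \sqrt{2729} \approx 208.96 i$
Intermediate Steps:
$b = -186$ ($b = -3 - 183 = -186$)
$\sqrt{F{\left(b \right)} - 43606} = \sqrt{-58 - 43606} = \sqrt{-43664} = 4 i \sqrt{2729}$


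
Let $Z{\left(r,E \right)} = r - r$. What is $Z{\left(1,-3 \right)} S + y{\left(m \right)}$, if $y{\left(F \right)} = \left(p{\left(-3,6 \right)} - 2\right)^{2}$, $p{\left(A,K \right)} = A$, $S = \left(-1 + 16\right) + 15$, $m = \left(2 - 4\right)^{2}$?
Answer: $25$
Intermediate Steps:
$Z{\left(r,E \right)} = 0$
$m = 4$ ($m = \left(-2\right)^{2} = 4$)
$S = 30$ ($S = 15 + 15 = 30$)
$y{\left(F \right)} = 25$ ($y{\left(F \right)} = \left(-3 - 2\right)^{2} = \left(-5\right)^{2} = 25$)
$Z{\left(1,-3 \right)} S + y{\left(m \right)} = 0 \cdot 30 + 25 = 0 + 25 = 25$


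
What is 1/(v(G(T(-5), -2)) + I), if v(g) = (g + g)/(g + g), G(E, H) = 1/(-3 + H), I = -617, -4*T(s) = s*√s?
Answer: -1/616 ≈ -0.0016234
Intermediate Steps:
T(s) = -s^(3/2)/4 (T(s) = -s*√s/4 = -s^(3/2)/4)
v(g) = 1 (v(g) = (2*g)/((2*g)) = (2*g)*(1/(2*g)) = 1)
1/(v(G(T(-5), -2)) + I) = 1/(1 - 617) = 1/(-616) = -1/616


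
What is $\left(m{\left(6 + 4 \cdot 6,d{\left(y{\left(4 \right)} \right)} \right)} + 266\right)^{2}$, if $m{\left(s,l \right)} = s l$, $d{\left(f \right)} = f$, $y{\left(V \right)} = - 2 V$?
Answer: $676$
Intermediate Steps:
$m{\left(s,l \right)} = l s$
$\left(m{\left(6 + 4 \cdot 6,d{\left(y{\left(4 \right)} \right)} \right)} + 266\right)^{2} = \left(\left(-2\right) 4 \left(6 + 4 \cdot 6\right) + 266\right)^{2} = \left(- 8 \left(6 + 24\right) + 266\right)^{2} = \left(\left(-8\right) 30 + 266\right)^{2} = \left(-240 + 266\right)^{2} = 26^{2} = 676$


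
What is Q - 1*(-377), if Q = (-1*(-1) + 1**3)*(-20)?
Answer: 337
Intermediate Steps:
Q = -40 (Q = (1 + 1)*(-20) = 2*(-20) = -40)
Q - 1*(-377) = -40 - 1*(-377) = -40 + 377 = 337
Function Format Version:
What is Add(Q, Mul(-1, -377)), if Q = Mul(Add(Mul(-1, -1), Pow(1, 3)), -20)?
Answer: 337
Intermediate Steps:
Q = -40 (Q = Mul(Add(1, 1), -20) = Mul(2, -20) = -40)
Add(Q, Mul(-1, -377)) = Add(-40, Mul(-1, -377)) = Add(-40, 377) = 337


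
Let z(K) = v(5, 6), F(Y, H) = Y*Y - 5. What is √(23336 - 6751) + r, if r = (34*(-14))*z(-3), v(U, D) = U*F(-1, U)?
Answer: 9520 + √16585 ≈ 9648.8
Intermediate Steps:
F(Y, H) = -5 + Y² (F(Y, H) = Y² - 5 = -5 + Y²)
v(U, D) = -4*U (v(U, D) = U*(-5 + (-1)²) = U*(-5 + 1) = U*(-4) = -4*U)
z(K) = -20 (z(K) = -4*5 = -20)
r = 9520 (r = (34*(-14))*(-20) = -476*(-20) = 9520)
√(23336 - 6751) + r = √(23336 - 6751) + 9520 = √16585 + 9520 = 9520 + √16585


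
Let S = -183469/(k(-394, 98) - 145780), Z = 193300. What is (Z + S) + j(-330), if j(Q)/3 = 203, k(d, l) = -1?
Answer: 28268431398/145781 ≈ 1.9391e+5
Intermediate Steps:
j(Q) = 609 (j(Q) = 3*203 = 609)
S = 183469/145781 (S = -183469/(-1 - 145780) = -183469/(-145781) = -183469*(-1/145781) = 183469/145781 ≈ 1.2585)
(Z + S) + j(-330) = (193300 + 183469/145781) + 609 = 28179650769/145781 + 609 = 28268431398/145781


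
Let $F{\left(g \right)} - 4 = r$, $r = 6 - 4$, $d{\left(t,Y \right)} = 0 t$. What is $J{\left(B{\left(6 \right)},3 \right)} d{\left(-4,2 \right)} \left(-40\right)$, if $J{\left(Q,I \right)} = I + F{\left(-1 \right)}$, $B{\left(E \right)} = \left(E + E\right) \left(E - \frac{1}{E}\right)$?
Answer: $0$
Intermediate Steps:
$d{\left(t,Y \right)} = 0$
$r = 2$
$F{\left(g \right)} = 6$ ($F{\left(g \right)} = 4 + 2 = 6$)
$B{\left(E \right)} = 2 E \left(E - \frac{1}{E}\right)$
$J{\left(Q,I \right)} = 6 + I$ ($J{\left(Q,I \right)} = I + 6 = 6 + I$)
$J{\left(B{\left(6 \right)},3 \right)} d{\left(-4,2 \right)} \left(-40\right) = \left(6 + 3\right) 0 \left(-40\right) = 9 \cdot 0 \left(-40\right) = 0 \left(-40\right) = 0$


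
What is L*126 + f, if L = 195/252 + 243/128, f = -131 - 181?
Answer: 1581/64 ≈ 24.703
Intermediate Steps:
f = -312
L = 7183/2688 (L = 195*(1/252) + 243*(1/128) = 65/84 + 243/128 = 7183/2688 ≈ 2.6722)
L*126 + f = (7183/2688)*126 - 312 = 21549/64 - 312 = 1581/64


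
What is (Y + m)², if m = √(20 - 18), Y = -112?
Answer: (112 - √2)² ≈ 12229.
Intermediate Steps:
m = √2 ≈ 1.4142
(Y + m)² = (-112 + √2)²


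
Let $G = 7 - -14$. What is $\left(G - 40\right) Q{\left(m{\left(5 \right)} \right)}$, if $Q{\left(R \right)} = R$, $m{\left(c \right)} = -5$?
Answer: $95$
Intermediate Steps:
$G = 21$ ($G = 7 + 14 = 21$)
$\left(G - 40\right) Q{\left(m{\left(5 \right)} \right)} = \left(21 - 40\right) \left(-5\right) = \left(-19\right) \left(-5\right) = 95$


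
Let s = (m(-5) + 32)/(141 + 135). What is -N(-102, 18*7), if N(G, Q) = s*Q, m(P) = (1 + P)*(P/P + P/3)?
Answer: -364/23 ≈ -15.826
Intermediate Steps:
m(P) = (1 + P)*(1 + P/3) (m(P) = (1 + P)*(1 + P*(⅓)) = (1 + P)*(1 + P/3))
s = 26/207 (s = ((1 + (⅓)*(-5)² + (4/3)*(-5)) + 32)/(141 + 135) = ((1 + (⅓)*25 - 20/3) + 32)/276 = ((1 + 25/3 - 20/3) + 32)*(1/276) = (8/3 + 32)*(1/276) = (104/3)*(1/276) = 26/207 ≈ 0.12560)
N(G, Q) = 26*Q/207
-N(-102, 18*7) = -26*18*7/207 = -26*126/207 = -1*364/23 = -364/23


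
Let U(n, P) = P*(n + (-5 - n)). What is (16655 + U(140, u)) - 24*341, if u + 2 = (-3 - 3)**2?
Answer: 8301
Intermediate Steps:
u = 34 (u = -2 + (-3 - 3)**2 = -2 + (-6)**2 = -2 + 36 = 34)
U(n, P) = -5*P (U(n, P) = P*(-5) = -5*P)
(16655 + U(140, u)) - 24*341 = (16655 - 5*34) - 24*341 = (16655 - 170) - 8184 = 16485 - 8184 = 8301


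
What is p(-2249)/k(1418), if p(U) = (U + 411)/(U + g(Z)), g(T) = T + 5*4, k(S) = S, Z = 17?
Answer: 919/1568308 ≈ 0.00058598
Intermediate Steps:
g(T) = 20 + T (g(T) = T + 20 = 20 + T)
p(U) = (411 + U)/(37 + U) (p(U) = (U + 411)/(U + (20 + 17)) = (411 + U)/(U + 37) = (411 + U)/(37 + U))
p(-2249)/k(1418) = ((411 - 2249)/(37 - 2249))/1418 = (-1838/(-2212))*(1/1418) = -1/2212*(-1838)*(1/1418) = (919/1106)*(1/1418) = 919/1568308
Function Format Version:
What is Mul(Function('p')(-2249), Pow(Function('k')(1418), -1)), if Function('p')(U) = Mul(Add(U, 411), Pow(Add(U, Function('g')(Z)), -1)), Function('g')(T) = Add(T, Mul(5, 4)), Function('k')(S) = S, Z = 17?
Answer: Rational(919, 1568308) ≈ 0.00058598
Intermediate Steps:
Function('g')(T) = Add(20, T) (Function('g')(T) = Add(T, 20) = Add(20, T))
Function('p')(U) = Mul(Pow(Add(37, U), -1), Add(411, U)) (Function('p')(U) = Mul(Add(U, 411), Pow(Add(U, Add(20, 17)), -1)) = Mul(Add(411, U), Pow(Add(U, 37), -1)) = Mul(Add(411, U), Pow(Add(37, U), -1)) = Mul(Pow(Add(37, U), -1), Add(411, U)))
Mul(Function('p')(-2249), Pow(Function('k')(1418), -1)) = Mul(Mul(Pow(Add(37, -2249), -1), Add(411, -2249)), Pow(1418, -1)) = Mul(Mul(Pow(-2212, -1), -1838), Rational(1, 1418)) = Mul(Mul(Rational(-1, 2212), -1838), Rational(1, 1418)) = Mul(Rational(919, 1106), Rational(1, 1418)) = Rational(919, 1568308)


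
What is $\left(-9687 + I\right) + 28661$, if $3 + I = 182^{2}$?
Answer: $52095$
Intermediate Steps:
$I = 33121$ ($I = -3 + 182^{2} = -3 + 33124 = 33121$)
$\left(-9687 + I\right) + 28661 = \left(-9687 + 33121\right) + 28661 = 23434 + 28661 = 52095$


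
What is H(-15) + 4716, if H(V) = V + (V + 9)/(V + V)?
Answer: 23506/5 ≈ 4701.2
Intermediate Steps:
H(V) = V + (9 + V)/(2*V) (H(V) = V + (9 + V)/((2*V)) = V + (9 + V)*(1/(2*V)) = V + (9 + V)/(2*V))
H(-15) + 4716 = (½ - 15 + (9/2)/(-15)) + 4716 = (½ - 15 + (9/2)*(-1/15)) + 4716 = (½ - 15 - 3/10) + 4716 = -74/5 + 4716 = 23506/5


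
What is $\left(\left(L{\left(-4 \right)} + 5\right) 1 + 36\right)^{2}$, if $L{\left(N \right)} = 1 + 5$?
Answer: $2209$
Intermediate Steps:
$L{\left(N \right)} = 6$
$\left(\left(L{\left(-4 \right)} + 5\right) 1 + 36\right)^{2} = \left(\left(6 + 5\right) 1 + 36\right)^{2} = \left(11 \cdot 1 + 36\right)^{2} = \left(11 + 36\right)^{2} = 47^{2} = 2209$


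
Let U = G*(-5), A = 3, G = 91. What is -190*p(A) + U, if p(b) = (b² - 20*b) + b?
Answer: 8665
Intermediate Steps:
p(b) = b² - 19*b
U = -455 (U = 91*(-5) = -455)
-190*p(A) + U = -570*(-19 + 3) - 455 = -570*(-16) - 455 = -190*(-48) - 455 = 9120 - 455 = 8665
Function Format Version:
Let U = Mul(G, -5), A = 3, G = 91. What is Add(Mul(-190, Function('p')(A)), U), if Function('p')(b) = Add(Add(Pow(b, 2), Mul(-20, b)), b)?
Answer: 8665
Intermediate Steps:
Function('p')(b) = Add(Pow(b, 2), Mul(-19, b))
U = -455 (U = Mul(91, -5) = -455)
Add(Mul(-190, Function('p')(A)), U) = Add(Mul(-190, Mul(3, Add(-19, 3))), -455) = Add(Mul(-190, Mul(3, -16)), -455) = Add(Mul(-190, -48), -455) = Add(9120, -455) = 8665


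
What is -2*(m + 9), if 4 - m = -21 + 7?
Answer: -54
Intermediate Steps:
m = 18 (m = 4 - (-21 + 7) = 4 - 1*(-14) = 4 + 14 = 18)
-2*(m + 9) = -2*(18 + 9) = -2*27 = -54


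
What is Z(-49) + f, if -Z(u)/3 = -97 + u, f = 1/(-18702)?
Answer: 8191475/18702 ≈ 438.00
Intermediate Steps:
f = -1/18702 ≈ -5.3470e-5
Z(u) = 291 - 3*u (Z(u) = -3*(-97 + u) = 291 - 3*u)
Z(-49) + f = (291 - 3*(-49)) - 1/18702 = (291 + 147) - 1/18702 = 438 - 1/18702 = 8191475/18702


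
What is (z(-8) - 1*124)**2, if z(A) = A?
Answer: 17424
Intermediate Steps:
(z(-8) - 1*124)**2 = (-8 - 1*124)**2 = (-8 - 124)**2 = (-132)**2 = 17424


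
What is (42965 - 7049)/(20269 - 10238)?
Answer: 35916/10031 ≈ 3.5805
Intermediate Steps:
(42965 - 7049)/(20269 - 10238) = 35916/10031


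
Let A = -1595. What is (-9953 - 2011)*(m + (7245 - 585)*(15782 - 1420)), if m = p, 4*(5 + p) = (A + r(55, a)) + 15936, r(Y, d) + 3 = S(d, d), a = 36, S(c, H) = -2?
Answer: -1144410426036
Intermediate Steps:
r(Y, d) = -5 (r(Y, d) = -3 - 2 = -5)
p = 3579 (p = -5 + ((-1595 - 5) + 15936)/4 = -5 + (-1600 + 15936)/4 = -5 + (¼)*14336 = -5 + 3584 = 3579)
m = 3579
(-9953 - 2011)*(m + (7245 - 585)*(15782 - 1420)) = (-9953 - 2011)*(3579 + (7245 - 585)*(15782 - 1420)) = -11964*(3579 + 6660*14362) = -11964*(3579 + 95650920) = -11964*95654499 = -1144410426036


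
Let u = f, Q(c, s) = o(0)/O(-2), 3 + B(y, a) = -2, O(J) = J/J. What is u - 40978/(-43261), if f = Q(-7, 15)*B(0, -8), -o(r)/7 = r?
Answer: 40978/43261 ≈ 0.94723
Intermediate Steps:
o(r) = -7*r
O(J) = 1
B(y, a) = -5 (B(y, a) = -3 - 2 = -5)
Q(c, s) = 0 (Q(c, s) = -7*0/1 = 0*1 = 0)
f = 0 (f = 0*(-5) = 0)
u = 0
u - 40978/(-43261) = 0 - 40978/(-43261) = 0 - 40978*(-1)/43261 = 0 - 1*(-40978/43261) = 0 + 40978/43261 = 40978/43261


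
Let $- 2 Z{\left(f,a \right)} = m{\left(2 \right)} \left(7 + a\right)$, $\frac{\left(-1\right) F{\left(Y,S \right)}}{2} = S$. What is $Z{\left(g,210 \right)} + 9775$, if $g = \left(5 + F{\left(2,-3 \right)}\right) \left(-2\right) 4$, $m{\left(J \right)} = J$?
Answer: $9558$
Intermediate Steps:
$F{\left(Y,S \right)} = - 2 S$
$g = -88$ ($g = \left(5 - -6\right) \left(-2\right) 4 = \left(5 + 6\right) \left(-2\right) 4 = 11 \left(-2\right) 4 = \left(-22\right) 4 = -88$)
$Z{\left(f,a \right)} = -7 - a$ ($Z{\left(f,a \right)} = - \frac{2 \left(7 + a\right)}{2} = - \frac{14 + 2 a}{2} = -7 - a$)
$Z{\left(g,210 \right)} + 9775 = \left(-7 - 210\right) + 9775 = -217 + 9775 = 9558$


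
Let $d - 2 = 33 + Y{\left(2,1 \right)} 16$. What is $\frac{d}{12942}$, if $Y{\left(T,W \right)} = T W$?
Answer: $\frac{67}{12942} \approx 0.0051769$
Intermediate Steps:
$d = 67$ ($d = 2 + \left(33 + 2 \cdot 1 \cdot 16\right) = 2 + \left(33 + 2 \cdot 16\right) = 2 + \left(33 + 32\right) = 2 + 65 = 67$)
$\frac{d}{12942} = \frac{67}{12942}$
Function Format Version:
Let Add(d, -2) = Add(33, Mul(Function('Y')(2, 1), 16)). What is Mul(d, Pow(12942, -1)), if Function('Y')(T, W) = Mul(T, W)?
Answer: Rational(67, 12942) ≈ 0.0051769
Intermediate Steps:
d = 67 (d = Add(2, Add(33, Mul(Mul(2, 1), 16))) = Add(2, Add(33, Mul(2, 16))) = Add(2, Add(33, 32)) = Add(2, 65) = 67)
Mul(d, Pow(12942, -1)) = Mul(67, Pow(12942, -1)) = Mul(67, Rational(1, 12942)) = Rational(67, 12942)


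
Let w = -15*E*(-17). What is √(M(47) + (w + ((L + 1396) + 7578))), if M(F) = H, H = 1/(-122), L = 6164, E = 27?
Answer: 11*√2709010/122 ≈ 148.40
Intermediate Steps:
H = -1/122 ≈ -0.0081967
M(F) = -1/122
w = 6885 (w = -15*27*(-17) = -405*(-17) = 6885)
√(M(47) + (w + ((L + 1396) + 7578))) = √(-1/122 + (6885 + ((6164 + 1396) + 7578))) = √(-1/122 + (6885 + (7560 + 7578))) = √(-1/122 + (6885 + 15138)) = √(-1/122 + 22023) = √(2686805/122) = 11*√2709010/122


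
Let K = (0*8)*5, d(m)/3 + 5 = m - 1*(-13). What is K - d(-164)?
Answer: 468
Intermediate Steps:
d(m) = 24 + 3*m (d(m) = -15 + 3*(m - 1*(-13)) = -15 + 3*(m + 13) = -15 + 3*(13 + m) = -15 + (39 + 3*m) = 24 + 3*m)
K = 0 (K = 0*5 = 0)
K - d(-164) = 0 - (24 + 3*(-164)) = 0 - (24 - 492) = 0 - 1*(-468) = 0 + 468 = 468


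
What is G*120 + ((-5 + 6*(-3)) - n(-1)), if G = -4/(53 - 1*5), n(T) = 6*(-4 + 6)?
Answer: -45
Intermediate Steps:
n(T) = 12 (n(T) = 6*2 = 12)
G = -1/12 (G = -4/(53 - 5) = -4/48 = -4*1/48 = -1/12 ≈ -0.083333)
G*120 + ((-5 + 6*(-3)) - n(-1)) = -1/12*120 + ((-5 + 6*(-3)) - 1*12) = -10 + ((-5 - 18) - 12) = -10 + (-23 - 12) = -10 - 35 = -45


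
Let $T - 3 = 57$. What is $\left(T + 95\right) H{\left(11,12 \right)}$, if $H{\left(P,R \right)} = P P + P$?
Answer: $20460$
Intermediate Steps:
$T = 60$ ($T = 3 + 57 = 60$)
$H{\left(P,R \right)} = P + P^{2}$ ($H{\left(P,R \right)} = P^{2} + P = P + P^{2}$)
$\left(T + 95\right) H{\left(11,12 \right)} = \left(60 + 95\right) 11 \left(1 + 11\right) = 155 \cdot 11 \cdot 12 = 155 \cdot 132 = 20460$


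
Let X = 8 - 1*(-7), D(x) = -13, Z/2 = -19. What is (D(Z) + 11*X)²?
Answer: 23104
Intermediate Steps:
Z = -38 (Z = 2*(-19) = -38)
X = 15 (X = 8 + 7 = 15)
(D(Z) + 11*X)² = (-13 + 11*15)² = (-13 + 165)² = 152² = 23104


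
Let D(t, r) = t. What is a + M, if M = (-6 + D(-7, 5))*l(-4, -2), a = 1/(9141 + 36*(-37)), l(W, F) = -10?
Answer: 1015171/7809 ≈ 130.00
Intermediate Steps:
a = 1/7809 (a = 1/(9141 - 1332) = 1/7809 ≈ 0.00012806)
M = 130 (M = (-6 - 7)*(-10) = -13*(-10) = 130)
a + M = 1/7809 + 130 = 1015171/7809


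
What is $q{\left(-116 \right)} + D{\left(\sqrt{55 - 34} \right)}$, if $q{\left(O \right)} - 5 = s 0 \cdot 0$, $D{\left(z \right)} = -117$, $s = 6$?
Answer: $-112$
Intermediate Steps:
$q{\left(O \right)} = 5$ ($q{\left(O \right)} = 5 + 6 \cdot 0 \cdot 0 = 5 + 0 \cdot 0 = 5 + 0 = 5$)
$q{\left(-116 \right)} + D{\left(\sqrt{55 - 34} \right)} = 5 - 117 = -112$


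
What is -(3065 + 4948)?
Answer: -8013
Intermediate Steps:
-(3065 + 4948) = -1*8013 = -8013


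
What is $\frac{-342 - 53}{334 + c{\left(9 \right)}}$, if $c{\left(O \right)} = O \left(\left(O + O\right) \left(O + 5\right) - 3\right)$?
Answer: $- \frac{79}{515} \approx -0.1534$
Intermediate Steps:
$c{\left(O \right)} = O \left(-3 + 2 O \left(5 + O\right)\right)$ ($c{\left(O \right)} = O \left(2 O \left(5 + O\right) - 3\right) = O \left(-3 + 2 O \left(5 + O\right)\right)$)
$\frac{-342 - 53}{334 + c{\left(9 \right)}} = \frac{-342 - 53}{334 + 9 \left(-3 + 2 \cdot 9^{2} + 10 \cdot 9\right)} = \frac{1}{334 + 9 \left(-3 + 2 \cdot 81 + 90\right)} \left(-395\right) = \frac{1}{334 + 9 \left(-3 + 162 + 90\right)} \left(-395\right) = \frac{1}{334 + 9 \cdot 249} \left(-395\right) = \frac{1}{334 + 2241} \left(-395\right) = \frac{1}{2575} \left(-395\right) = - \frac{79}{515}$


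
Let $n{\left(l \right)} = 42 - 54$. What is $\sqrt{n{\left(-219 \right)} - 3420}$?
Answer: $2 i \sqrt{858} \approx 58.583 i$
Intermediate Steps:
$n{\left(l \right)} = -12$
$\sqrt{n{\left(-219 \right)} - 3420} = \sqrt{-12 - 3420} = \sqrt{-3432} = 2 i \sqrt{858}$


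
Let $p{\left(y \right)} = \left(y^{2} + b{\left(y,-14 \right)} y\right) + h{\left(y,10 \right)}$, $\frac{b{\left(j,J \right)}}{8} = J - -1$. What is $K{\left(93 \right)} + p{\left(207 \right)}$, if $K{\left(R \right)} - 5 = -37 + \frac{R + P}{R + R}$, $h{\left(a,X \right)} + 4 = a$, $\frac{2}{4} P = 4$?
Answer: $\frac{3997613}{186} \approx 21493.0$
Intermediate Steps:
$P = 8$ ($P = 2 \cdot 4 = 8$)
$b{\left(j,J \right)} = 8 + 8 J$ ($b{\left(j,J \right)} = 8 \left(J - -1\right) = 8 \left(J + 1\right) = 8 \left(1 + J\right) = 8 + 8 J$)
$h{\left(a,X \right)} = -4 + a$
$p{\left(y \right)} = -4 + y^{2} - 103 y$ ($p{\left(y \right)} = \left(y^{2} + \left(8 + 8 \left(-14\right)\right) y\right) + \left(-4 + y\right) = \left(y^{2} + \left(8 - 112\right) y\right) + \left(-4 + y\right) = \left(y^{2} - 104 y\right) + \left(-4 + y\right) = -4 + y^{2} - 103 y$)
$K{\left(R \right)} = -32 + \frac{8 + R}{2 R}$ ($K{\left(R \right)} = 5 + \left(-37 + \frac{R + 8}{R + R}\right) = 5 - \left(37 - \frac{8 + R}{2 R}\right) = -32 + \frac{8 + R}{2 R}$)
$K{\left(93 \right)} + p{\left(207 \right)} = \left(- \frac{63}{2} + \frac{4}{93}\right) - \left(21325 - 42849\right) = \left(- \frac{63}{2} + 4 \cdot \frac{1}{93}\right) - -21524 = \left(- \frac{63}{2} + \frac{4}{93}\right) + 21524 = - \frac{5851}{186} + 21524 = \frac{3997613}{186}$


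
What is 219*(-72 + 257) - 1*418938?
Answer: -378423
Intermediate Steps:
219*(-72 + 257) - 1*418938 = 219*185 - 418938 = 40515 - 418938 = -378423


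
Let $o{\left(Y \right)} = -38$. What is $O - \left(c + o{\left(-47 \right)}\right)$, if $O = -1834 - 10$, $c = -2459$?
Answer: $653$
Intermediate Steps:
$O = -1844$ ($O = -1834 - 10 = -1844$)
$O - \left(c + o{\left(-47 \right)}\right) = -1844 - \left(-2459 - 38\right) = -1844 - -2497 = -1844 + 2497 = 653$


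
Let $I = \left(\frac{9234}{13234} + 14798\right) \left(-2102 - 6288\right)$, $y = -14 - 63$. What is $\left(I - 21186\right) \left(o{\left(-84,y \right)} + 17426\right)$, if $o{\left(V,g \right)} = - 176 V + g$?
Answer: $- \frac{26404136448236556}{6617} \approx -3.9903 \cdot 10^{12}$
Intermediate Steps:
$y = -77$
$o{\left(V,g \right)} = g - 176 V$
$I = - \frac{821573827370}{6617}$ ($I = \left(9234 \cdot \frac{1}{13234} + 14798\right) \left(-8390\right) = \left(\frac{4617}{6617} + 14798\right) \left(-8390\right) = \frac{97922983}{6617} \left(-8390\right) = - \frac{821573827370}{6617} \approx -1.2416 \cdot 10^{8}$)
$\left(I - 21186\right) \left(o{\left(-84,y \right)} + 17426\right) = \left(- \frac{821573827370}{6617} - 21186\right) \left(\left(-77 - -14784\right) + 17426\right) = \left(- \frac{821573827370}{6617} - 21186\right) \left(\left(-77 + 14784\right) + 17426\right) = - \frac{821714015132 \left(14707 + 17426\right)}{6617} = \left(- \frac{821714015132}{6617}\right) 32133 = - \frac{26404136448236556}{6617}$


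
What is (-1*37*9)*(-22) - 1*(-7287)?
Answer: 14613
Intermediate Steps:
(-1*37*9)*(-22) - 1*(-7287) = -37*9*(-22) + 7287 = -333*(-22) + 7287 = 7326 + 7287 = 14613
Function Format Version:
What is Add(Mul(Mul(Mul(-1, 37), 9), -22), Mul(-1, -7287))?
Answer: 14613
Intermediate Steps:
Add(Mul(Mul(Mul(-1, 37), 9), -22), Mul(-1, -7287)) = Add(Mul(Mul(-37, 9), -22), 7287) = Add(Mul(-333, -22), 7287) = Add(7326, 7287) = 14613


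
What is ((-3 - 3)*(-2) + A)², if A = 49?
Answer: 3721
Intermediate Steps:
((-3 - 3)*(-2) + A)² = ((-3 - 3)*(-2) + 49)² = (-6*(-2) + 49)² = (12 + 49)² = 61² = 3721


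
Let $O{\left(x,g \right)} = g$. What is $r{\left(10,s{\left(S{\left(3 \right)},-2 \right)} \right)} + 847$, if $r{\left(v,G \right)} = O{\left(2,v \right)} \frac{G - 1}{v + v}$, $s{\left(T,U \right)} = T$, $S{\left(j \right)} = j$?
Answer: $848$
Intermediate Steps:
$r{\left(v,G \right)} = - \frac{1}{2} + \frac{G}{2}$ ($r{\left(v,G \right)} = v \frac{G - 1}{v + v} = v \frac{-1 + G}{2 v} = - \frac{1}{2} + \frac{G}{2}$)
$r{\left(10,s{\left(S{\left(3 \right)},-2 \right)} \right)} + 847 = \left(- \frac{1}{2} + \frac{1}{2} \cdot 3\right) + 847 = \left(- \frac{1}{2} + \frac{3}{2}\right) + 847 = 1 + 847 = 848$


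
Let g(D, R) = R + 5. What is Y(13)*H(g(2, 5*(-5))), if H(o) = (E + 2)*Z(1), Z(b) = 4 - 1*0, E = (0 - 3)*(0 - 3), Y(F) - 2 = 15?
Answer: 748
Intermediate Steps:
Y(F) = 17 (Y(F) = 2 + 15 = 17)
E = 9 (E = -3*(-3) = 9)
Z(b) = 4 (Z(b) = 4 + 0 = 4)
g(D, R) = 5 + R
H(o) = 44 (H(o) = (9 + 2)*4 = 11*4 = 44)
Y(13)*H(g(2, 5*(-5))) = 17*44 = 748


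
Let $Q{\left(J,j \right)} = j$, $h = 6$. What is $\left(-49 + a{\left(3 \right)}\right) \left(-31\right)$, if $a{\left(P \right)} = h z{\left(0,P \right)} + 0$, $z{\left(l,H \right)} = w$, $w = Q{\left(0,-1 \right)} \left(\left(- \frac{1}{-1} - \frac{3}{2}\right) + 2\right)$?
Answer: $1798$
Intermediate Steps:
$w = - \frac{3}{2}$ ($w = - (\left(- \frac{1}{-1} - \frac{3}{2}\right) + 2) = - (\left(\left(-1\right) \left(-1\right) - \frac{3}{2}\right) + 2) = - (\left(1 - \frac{3}{2}\right) + 2) = - (- \frac{1}{2} + 2) = \left(-1\right) \frac{3}{2} = - \frac{3}{2} \approx -1.5$)
$z{\left(l,H \right)} = - \frac{3}{2}$
$a{\left(P \right)} = -9$ ($a{\left(P \right)} = 6 \left(- \frac{3}{2}\right) + 0 = -9 + 0 = -9$)
$\left(-49 + a{\left(3 \right)}\right) \left(-31\right) = \left(-49 - 9\right) \left(-31\right) = \left(-58\right) \left(-31\right) = 1798$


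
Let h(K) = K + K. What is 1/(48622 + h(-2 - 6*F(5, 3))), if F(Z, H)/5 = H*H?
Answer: 1/48078 ≈ 2.0800e-5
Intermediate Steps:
F(Z, H) = 5*H² (F(Z, H) = 5*(H*H) = 5*H²)
h(K) = 2*K
1/(48622 + h(-2 - 6*F(5, 3))) = 1/(48622 + 2*(-2 - 30*3²)) = 1/(48622 + 2*(-2 - 30*9)) = 1/(48622 + 2*(-2 - 6*45)) = 1/(48622 + 2*(-2 - 270)) = 1/(48622 + 2*(-272)) = 1/(48622 - 544) = 1/48078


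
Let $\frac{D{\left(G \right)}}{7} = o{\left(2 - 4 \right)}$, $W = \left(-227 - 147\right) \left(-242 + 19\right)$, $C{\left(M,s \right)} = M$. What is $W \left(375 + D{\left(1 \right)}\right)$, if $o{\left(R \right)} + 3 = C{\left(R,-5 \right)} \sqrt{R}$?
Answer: $29524308 - 1167628 i \sqrt{2} \approx 2.9524 \cdot 10^{7} - 1.6513 \cdot 10^{6} i$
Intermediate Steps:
$W = 83402$ ($W = \left(-374\right) \left(-223\right) = 83402$)
$o{\left(R \right)} = -3 + R^{\frac{3}{2}}$ ($o{\left(R \right)} = -3 + R \sqrt{R} = -3 + R^{\frac{3}{2}}$)
$D{\left(G \right)} = -21 - 14 i \sqrt{2}$ ($D{\left(G \right)} = 7 \left(-3 + \left(2 - 4\right)^{\frac{3}{2}}\right) = 7 \left(-3 + \left(-2\right)^{\frac{3}{2}}\right) = 7 \left(-3 - 2 i \sqrt{2}\right) = -21 - 14 i \sqrt{2}$)
$W \left(375 + D{\left(1 \right)}\right) = 83402 \left(375 - \left(21 + 14 i \sqrt{2}\right)\right) = 83402 \left(354 - 14 i \sqrt{2}\right) = 29524308 - 1167628 i \sqrt{2}$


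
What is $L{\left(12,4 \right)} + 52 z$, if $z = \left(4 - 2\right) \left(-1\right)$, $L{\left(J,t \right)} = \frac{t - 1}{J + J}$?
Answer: $- \frac{831}{8} \approx -103.88$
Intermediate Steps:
$L{\left(J,t \right)} = \frac{-1 + t}{2 J}$
$z = -2$ ($z = 2 \left(-1\right) = -2$)
$L{\left(12,4 \right)} + 52 z = \frac{-1 + 4}{2 \cdot 12} + 52 \left(-2\right) = \frac{1}{2} \cdot \frac{1}{12} \cdot 3 - 104 = \frac{1}{8} - 104 = - \frac{831}{8}$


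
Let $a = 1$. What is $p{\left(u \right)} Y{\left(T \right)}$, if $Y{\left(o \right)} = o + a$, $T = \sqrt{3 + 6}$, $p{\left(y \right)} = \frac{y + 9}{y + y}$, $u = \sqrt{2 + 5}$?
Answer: $2 + \frac{18 \sqrt{7}}{7} \approx 8.8034$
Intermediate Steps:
$u = \sqrt{7} \approx 2.6458$
$p{\left(y \right)} = \frac{9 + y}{2 y}$
$T = 3$ ($T = \sqrt{9} = 3$)
$Y{\left(o \right)} = 1 + o$ ($Y{\left(o \right)} = o + 1 = 1 + o$)
$p{\left(u \right)} Y{\left(T \right)} = \frac{9 + \sqrt{7}}{2 \sqrt{7}} \left(1 + 3\right) = \frac{\frac{\sqrt{7}}{7} \left(9 + \sqrt{7}\right)}{2} \cdot 4 = \frac{\sqrt{7} \left(9 + \sqrt{7}\right)}{14} \cdot 4 = \frac{2 \sqrt{7} \left(9 + \sqrt{7}\right)}{7}$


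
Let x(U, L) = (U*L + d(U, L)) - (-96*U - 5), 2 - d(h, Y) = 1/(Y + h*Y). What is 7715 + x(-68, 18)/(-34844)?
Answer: 324208021229/42021864 ≈ 7715.2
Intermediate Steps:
d(h, Y) = 2 - 1/(Y + Y*h) (d(h, Y) = 2 - 1/(Y + h*Y) = 2 - 1/(Y + Y*h))
x(U, L) = 5 + 96*U + L*U + (-1 + 2*L + 2*L*U)/(L*(1 + U)) (x(U, L) = (U*L + (-1 + 2*L + 2*L*U)/(L*(1 + U))) - (-96*U - 5) = (L*U + (-1 + 2*L + 2*L*U)/(L*(1 + U))) - (-5 - 96*U) = (L*U + (-1 + 2*L + 2*L*U)/(L*(1 + U))) + (5 + 96*U) = 5 + 96*U + L*U + (-1 + 2*L + 2*L*U)/(L*(1 + U)))
7715 + x(-68, 18)/(-34844) = 7715 + ((-1 + 2*18 + 2*18*(-68) + 18*(1 - 68)*(5 + 96*(-68) + 18*(-68)))/(18*(1 - 68)))/(-34844) = 7715 + ((1/18)*(-1 + 36 - 2448 + 18*(-67)*(5 - 6528 - 1224))/(-67))*(-1/34844) = 7715 + ((1/18)*(-1/67)*(-1 + 36 - 2448 + 18*(-67)*(-7747)))*(-1/34844) = 7715 + ((1/18)*(-1/67)*(-1 + 36 - 2448 + 9342882))*(-1/34844) = 7715 + ((1/18)*(-1/67)*9340469)*(-1/34844) = 7715 - 9340469/1206*(-1/34844) = 7715 + 9340469/42021864 = 324208021229/42021864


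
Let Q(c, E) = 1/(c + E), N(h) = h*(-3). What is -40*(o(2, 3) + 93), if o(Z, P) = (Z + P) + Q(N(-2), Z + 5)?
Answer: -51000/13 ≈ -3923.1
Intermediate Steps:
N(h) = -3*h
Q(c, E) = 1/(E + c)
o(Z, P) = P + Z + 1/(11 + Z) (o(Z, P) = (Z + P) + 1/((Z + 5) - 3*(-2)) = (P + Z) + 1/((5 + Z) + 6) = (P + Z) + 1/(11 + Z) = P + Z + 1/(11 + Z))
-40*(o(2, 3) + 93) = -40*((1 + (11 + 2)*(3 + 2))/(11 + 2) + 93) = -40*((1 + 13*5)/13 + 93) = -40*((1 + 65)/13 + 93) = -40*((1/13)*66 + 93) = -40*(66/13 + 93) = -40*1275/13 = -51000/13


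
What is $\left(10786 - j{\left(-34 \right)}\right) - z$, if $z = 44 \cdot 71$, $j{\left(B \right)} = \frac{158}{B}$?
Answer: $\frac{130333}{17} \approx 7666.6$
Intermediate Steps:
$z = 3124$
$\left(10786 - j{\left(-34 \right)}\right) - z = \left(10786 - \frac{158}{-34}\right) - 3124 = \left(10786 - 158 \left(- \frac{1}{34}\right)\right) - 3124 = \left(10786 - - \frac{79}{17}\right) - 3124 = \left(10786 + \frac{79}{17}\right) - 3124 = \frac{183441}{17} - 3124 = \frac{130333}{17}$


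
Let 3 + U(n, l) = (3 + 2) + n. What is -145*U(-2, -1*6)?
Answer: 0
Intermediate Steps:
U(n, l) = 2 + n (U(n, l) = -3 + ((3 + 2) + n) = -3 + (5 + n) = 2 + n)
-145*U(-2, -1*6) = -145*(2 - 2) = -145*0 = 0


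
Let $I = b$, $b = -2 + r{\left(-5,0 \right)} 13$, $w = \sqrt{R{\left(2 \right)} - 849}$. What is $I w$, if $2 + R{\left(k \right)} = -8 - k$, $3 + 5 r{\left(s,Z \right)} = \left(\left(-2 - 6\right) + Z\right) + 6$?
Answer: $- 15 i \sqrt{861} \approx - 440.14 i$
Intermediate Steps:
$r{\left(s,Z \right)} = -1 + \frac{Z}{5}$ ($r{\left(s,Z \right)} = - \frac{3}{5} + \frac{\left(\left(-2 - 6\right) + Z\right) + 6}{5} = - \frac{3}{5} + \frac{\left(-8 + Z\right) + 6}{5} = - \frac{3}{5} + \frac{-2 + Z}{5} = - \frac{3}{5} + \left(- \frac{2}{5} + \frac{Z}{5}\right) = -1 + \frac{Z}{5}$)
$R{\left(k \right)} = -10 - k$ ($R{\left(k \right)} = -2 - \left(8 + k\right) = -10 - k$)
$w = i \sqrt{861}$ ($w = \sqrt{\left(-10 - 2\right) - 849} = \sqrt{-12 - 849} = \sqrt{-861} = i \sqrt{861} \approx 29.343 i$)
$b = -15$ ($b = -2 + \left(-1 + \frac{1}{5} \cdot 0\right) 13 = -2 + \left(-1 + 0\right) 13 = -2 - 13 = -15$)
$I = -15$
$I w = - 15 i \sqrt{861}$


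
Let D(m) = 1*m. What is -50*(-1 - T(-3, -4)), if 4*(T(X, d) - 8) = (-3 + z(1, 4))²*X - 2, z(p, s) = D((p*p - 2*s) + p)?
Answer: -5225/2 ≈ -2612.5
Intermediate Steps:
D(m) = m
z(p, s) = p + p² - 2*s (z(p, s) = (p*p - 2*s) + p = (p² - 2*s) + p = p + p² - 2*s)
T(X, d) = 15/2 + 81*X/4 (T(X, d) = 8 + ((-3 + (1 + 1² - 2*4))²*X - 2)/4 = 8 + ((-3 + (1 + 1 - 8))²*X - 2)/4 = 8 + ((-3 - 6)²*X - 2)/4 = 8 + ((-9)²*X - 2)/4 = 8 + (81*X - 2)/4 = 8 + (-2 + 81*X)/4 = 8 + (-½ + 81*X/4) = 15/2 + 81*X/4)
-50*(-1 - T(-3, -4)) = -50*(-1 - (15/2 + (81/4)*(-3))) = -50*(-1 - (15/2 - 243/4)) = -50*(-1 - 1*(-213/4)) = -50*(-1 + 213/4) = -50*209/4 = -5225/2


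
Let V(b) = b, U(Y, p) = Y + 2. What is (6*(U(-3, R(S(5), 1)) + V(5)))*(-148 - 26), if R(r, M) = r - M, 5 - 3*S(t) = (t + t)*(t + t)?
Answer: -4176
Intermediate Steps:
S(t) = 5/3 - 4*t²/3 (S(t) = 5/3 - (t + t)*(t + t)/3 = 5/3 - 2*t*2*t/3 = 5/3 - 4*t²/3)
U(Y, p) = 2 + Y
(6*(U(-3, R(S(5), 1)) + V(5)))*(-148 - 26) = (6*((2 - 3) + 5))*(-148 - 26) = (6*(-1 + 5))*(-174) = (6*4)*(-174) = 24*(-174) = -4176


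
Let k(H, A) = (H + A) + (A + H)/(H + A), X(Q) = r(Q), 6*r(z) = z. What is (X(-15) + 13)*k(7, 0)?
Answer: 84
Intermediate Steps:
r(z) = z/6
X(Q) = Q/6
k(H, A) = 1 + A + H (k(H, A) = (A + H) + (A + H)/(A + H) = (A + H) + 1 = 1 + A + H)
(X(-15) + 13)*k(7, 0) = ((1/6)*(-15) + 13)*(1 + 0 + 7) = (-5/2 + 13)*8 = (21/2)*8 = 84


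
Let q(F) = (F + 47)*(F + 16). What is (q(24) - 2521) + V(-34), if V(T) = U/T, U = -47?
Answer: 10893/34 ≈ 320.38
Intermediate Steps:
V(T) = -47/T
q(F) = (16 + F)*(47 + F) (q(F) = (47 + F)*(16 + F) = (16 + F)*(47 + F))
(q(24) - 2521) + V(-34) = ((752 + 24² + 63*24) - 2521) - 47/(-34) = ((752 + 576 + 1512) - 2521) - 47*(-1/34) = (2840 - 2521) + 47/34 = 319 + 47/34 = 10893/34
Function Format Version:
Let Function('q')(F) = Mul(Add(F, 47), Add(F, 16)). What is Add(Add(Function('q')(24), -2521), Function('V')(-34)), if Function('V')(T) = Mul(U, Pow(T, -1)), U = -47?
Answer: Rational(10893, 34) ≈ 320.38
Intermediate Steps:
Function('V')(T) = Mul(-47, Pow(T, -1))
Function('q')(F) = Mul(Add(16, F), Add(47, F)) (Function('q')(F) = Mul(Add(47, F), Add(16, F)) = Mul(Add(16, F), Add(47, F)))
Add(Add(Function('q')(24), -2521), Function('V')(-34)) = Add(Add(Add(752, Pow(24, 2), Mul(63, 24)), -2521), Mul(-47, Pow(-34, -1))) = Add(Add(Add(752, 576, 1512), -2521), Mul(-47, Rational(-1, 34))) = Add(Add(2840, -2521), Rational(47, 34)) = Add(319, Rational(47, 34)) = Rational(10893, 34)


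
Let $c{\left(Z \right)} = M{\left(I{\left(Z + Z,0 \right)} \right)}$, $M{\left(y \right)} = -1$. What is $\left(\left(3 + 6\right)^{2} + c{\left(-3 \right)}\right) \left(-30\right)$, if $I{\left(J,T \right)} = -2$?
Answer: $-2400$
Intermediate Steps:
$c{\left(Z \right)} = -1$
$\left(\left(3 + 6\right)^{2} + c{\left(-3 \right)}\right) \left(-30\right) = \left(\left(3 + 6\right)^{2} - 1\right) \left(-30\right) = \left(9^{2} - 1\right) \left(-30\right) = \left(81 - 1\right) \left(-30\right) = 80 \left(-30\right) = -2400$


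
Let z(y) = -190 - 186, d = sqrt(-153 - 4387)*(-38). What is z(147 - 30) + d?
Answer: -376 - 76*I*sqrt(1135) ≈ -376.0 - 2560.4*I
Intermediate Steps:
d = -76*I*sqrt(1135) (d = sqrt(-4540)*(-38) = (2*I*sqrt(1135))*(-38) = -76*I*sqrt(1135) ≈ -2560.4*I)
z(y) = -376
z(147 - 30) + d = -376 - 76*I*sqrt(1135)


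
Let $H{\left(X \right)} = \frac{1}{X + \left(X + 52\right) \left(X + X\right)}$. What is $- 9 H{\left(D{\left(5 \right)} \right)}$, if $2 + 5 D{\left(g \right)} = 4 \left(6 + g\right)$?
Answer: $- \frac{25}{2842} \approx -0.0087966$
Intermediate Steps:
$D{\left(g \right)} = \frac{22}{5} + \frac{4 g}{5}$ ($D{\left(g \right)} = - \frac{2}{5} + \frac{4 \left(6 + g\right)}{5} = - \frac{2}{5} + \frac{24 + 4 g}{5} = - \frac{2}{5} + \left(\frac{24}{5} + \frac{4 g}{5}\right) = \frac{22}{5} + \frac{4 g}{5}$)
$H{\left(X \right)} = \frac{1}{X + 2 X \left(52 + X\right)}$ ($H{\left(X \right)} = \frac{1}{X + \left(52 + X\right) 2 X} = \frac{1}{X + 2 X \left(52 + X\right)}$)
$- 9 H{\left(D{\left(5 \right)} \right)} = - 9 \frac{1}{\left(\frac{22}{5} + \frac{4}{5} \cdot 5\right) \left(105 + 2 \left(\frac{22}{5} + \frac{4}{5} \cdot 5\right)\right)} = - 9 \frac{1}{\left(\frac{22}{5} + 4\right) \left(105 + 2 \left(\frac{22}{5} + 4\right)\right)} = - 9 \frac{1}{\frac{42}{5} \left(105 + 2 \cdot \frac{42}{5}\right)} = - 9 \frac{5}{42 \left(105 + \frac{84}{5}\right)} = - 9 \frac{5}{42 \cdot \frac{609}{5}} = - 9 \cdot \frac{5}{42} \cdot \frac{5}{609} = \left(-9\right) \frac{25}{25578} = - \frac{25}{2842}$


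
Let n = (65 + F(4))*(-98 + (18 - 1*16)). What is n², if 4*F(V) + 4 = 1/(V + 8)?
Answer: 37773316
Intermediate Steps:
F(V) = -1 + 1/(4*(8 + V)) (F(V) = -1 + 1/(4*(V + 8)) = -1 + 1/(4*(8 + V)))
n = -6146 (n = (65 + (-31/4 - 1*4)/(8 + 4))*(-98 + (18 - 1*16)) = (65 + (-31/4 - 4)/12)*(-98 + (18 - 16)) = (65 + (1/12)*(-47/4))*(-98 + 2) = (65 - 47/48)*(-96) = (3073/48)*(-96) = -6146)
n² = (-6146)² = 37773316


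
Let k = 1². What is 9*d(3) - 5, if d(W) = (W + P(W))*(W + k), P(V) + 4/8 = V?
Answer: 193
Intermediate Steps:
P(V) = -½ + V
k = 1
d(W) = (1 + W)*(-½ + 2*W) (d(W) = (W + (-½ + W))*(W + 1) = (-½ + 2*W)*(1 + W) = (1 + W)*(-½ + 2*W))
9*d(3) - 5 = 9*(-½ + 2*3² + (3/2)*3) - 5 = 9*(-½ + 2*9 + 9/2) - 5 = 9*(-½ + 18 + 9/2) - 5 = 9*22 - 5 = 198 - 5 = 193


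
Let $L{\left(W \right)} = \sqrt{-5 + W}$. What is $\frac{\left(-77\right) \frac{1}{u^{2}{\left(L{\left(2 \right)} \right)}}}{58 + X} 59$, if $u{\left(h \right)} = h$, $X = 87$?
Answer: $\frac{4543}{435} \approx 10.444$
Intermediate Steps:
$\frac{\left(-77\right) \frac{1}{u^{2}{\left(L{\left(2 \right)} \right)}}}{58 + X} 59 = \frac{\left(-77\right) \frac{1}{\left(\sqrt{-5 + 2}\right)^{2}}}{58 + 87} \cdot 59 = \frac{\left(-77\right) \frac{1}{\left(\sqrt{-3}\right)^{2}}}{145} \cdot 59 = \frac{\left(-77\right) \frac{1}{\left(i \sqrt{3}\right)^{2}}}{145} \cdot 59 = \frac{\left(-77\right) \frac{1}{-3}}{145} \cdot 59 = \frac{\left(-77\right) \left(- \frac{1}{3}\right)}{145} \cdot 59 = \frac{1}{145} \cdot \frac{77}{3} \cdot 59 = \frac{77}{435} \cdot 59 = \frac{4543}{435}$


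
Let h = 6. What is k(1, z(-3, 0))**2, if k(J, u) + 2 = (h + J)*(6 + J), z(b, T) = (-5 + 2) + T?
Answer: 2209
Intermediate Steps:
z(b, T) = -3 + T
k(J, u) = -2 + (6 + J)**2 (k(J, u) = -2 + (6 + J)*(6 + J) = -2 + (6 + J)**2)
k(1, z(-3, 0))**2 = (34 + 1**2 + 12*1)**2 = (34 + 1 + 12)**2 = 47**2 = 2209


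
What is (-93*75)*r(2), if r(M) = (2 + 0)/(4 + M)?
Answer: -2325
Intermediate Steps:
r(M) = 2/(4 + M)
(-93*75)*r(2) = (-93*75)*(2/(4 + 2)) = -13950/6 = -6975*1/3 = -2325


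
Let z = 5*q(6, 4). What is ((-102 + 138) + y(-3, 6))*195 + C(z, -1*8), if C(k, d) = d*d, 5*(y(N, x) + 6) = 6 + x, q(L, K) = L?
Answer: 6382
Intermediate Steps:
z = 30 (z = 5*6 = 30)
y(N, x) = -24/5 + x/5 (y(N, x) = -6 + (6 + x)/5 = -6 + (6/5 + x/5) = -24/5 + x/5)
C(k, d) = d²
((-102 + 138) + y(-3, 6))*195 + C(z, -1*8) = ((-102 + 138) + (-24/5 + (⅕)*6))*195 + (-1*8)² = (36 + (-24/5 + 6/5))*195 + (-8)² = (36 - 18/5)*195 + 64 = (162/5)*195 + 64 = 6318 + 64 = 6382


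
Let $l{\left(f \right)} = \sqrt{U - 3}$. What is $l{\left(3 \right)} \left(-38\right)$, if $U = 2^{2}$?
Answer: $-38$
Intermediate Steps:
$U = 4$
$l{\left(f \right)} = 1$ ($l{\left(f \right)} = \sqrt{4 - 3} = \sqrt{1} = 1$)
$l{\left(3 \right)} \left(-38\right) = 1 \left(-38\right) = -38$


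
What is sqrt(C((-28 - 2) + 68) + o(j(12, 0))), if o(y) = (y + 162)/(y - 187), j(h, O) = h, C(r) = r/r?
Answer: sqrt(7)/35 ≈ 0.075593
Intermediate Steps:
C(r) = 1
o(y) = (162 + y)/(-187 + y)
sqrt(C((-28 - 2) + 68) + o(j(12, 0))) = sqrt(1 + (162 + 12)/(-187 + 12)) = sqrt(1 + 174/(-175)) = sqrt(1 - 1/175*174) = sqrt(1 - 174/175) = sqrt(1/175) = sqrt(7)/35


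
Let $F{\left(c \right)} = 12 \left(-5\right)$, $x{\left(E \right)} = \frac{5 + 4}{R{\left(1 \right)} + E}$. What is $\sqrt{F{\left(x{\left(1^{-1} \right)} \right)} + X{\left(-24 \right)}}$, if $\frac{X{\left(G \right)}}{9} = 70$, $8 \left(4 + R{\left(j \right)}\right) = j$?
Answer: $\sqrt{570} \approx 23.875$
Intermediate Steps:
$R{\left(j \right)} = -4 + \frac{j}{8}$
$x{\left(E \right)} = \frac{9}{- \frac{31}{8} + E}$ ($x{\left(E \right)} = \frac{5 + 4}{\left(-4 + \frac{1}{8} \cdot 1\right) + E} = \frac{9}{\left(-4 + \frac{1}{8}\right) + E} = \frac{9}{- \frac{31}{8} + E}$)
$X{\left(G \right)} = 630$ ($X{\left(G \right)} = 9 \cdot 70 = 630$)
$F{\left(c \right)} = -60$
$\sqrt{F{\left(x{\left(1^{-1} \right)} \right)} + X{\left(-24 \right)}} = \sqrt{-60 + 630} = \sqrt{570}$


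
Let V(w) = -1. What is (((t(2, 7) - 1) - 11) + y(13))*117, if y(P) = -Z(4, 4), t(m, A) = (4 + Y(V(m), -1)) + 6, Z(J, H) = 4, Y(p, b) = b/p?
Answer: -585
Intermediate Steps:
t(m, A) = 11 (t(m, A) = (4 - 1/(-1)) + 6 = (4 - 1*(-1)) + 6 = (4 + 1) + 6 = 5 + 6 = 11)
y(P) = -4 (y(P) = -1*4 = -4)
(((t(2, 7) - 1) - 11) + y(13))*117 = (((11 - 1) - 11) - 4)*117 = ((10 - 11) - 4)*117 = (-1 - 4)*117 = -5*117 = -585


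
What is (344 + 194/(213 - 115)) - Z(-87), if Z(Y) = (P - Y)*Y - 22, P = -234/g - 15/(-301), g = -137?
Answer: 2335226393/288659 ≈ 8089.9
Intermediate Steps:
P = 72489/41237 (P = -234/(-137) - 15/(-301) = -234*(-1/137) - 15*(-1/301) = 234/137 + 15/301 = 72489/41237 ≈ 1.7579)
Z(Y) = -22 + Y*(72489/41237 - Y) (Z(Y) = (72489/41237 - Y)*Y - 22 = Y*(72489/41237 - Y) - 22 = -22 + Y*(72489/41237 - Y))
(344 + 194/(213 - 115)) - Z(-87) = (344 + 194/(213 - 115)) - (-22 - 1*(-87)² + (72489/41237)*(-87)) = (344 + 194/98) - (-22 - 1*7569 - 6306543/41237) = (344 + (1/98)*194) - (-22 - 7569 - 6306543/41237) = (344 + 97/49) - 1*(-319336610/41237) = 16953/49 + 319336610/41237 = 2335226393/288659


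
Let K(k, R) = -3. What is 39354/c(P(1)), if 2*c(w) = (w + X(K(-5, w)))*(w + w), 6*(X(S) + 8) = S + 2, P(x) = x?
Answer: -236124/43 ≈ -5491.3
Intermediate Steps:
X(S) = -23/3 + S/6 (X(S) = -8 + (S + 2)/6 = -8 + (2 + S)/6 = -8 + (⅓ + S/6) = -23/3 + S/6)
c(w) = w*(-49/6 + w) (c(w) = ((w + (-23/3 + (⅙)*(-3)))*(w + w))/2 = ((w + (-23/3 - ½))*(2*w))/2 = ((w - 49/6)*(2*w))/2 = ((-49/6 + w)*(2*w))/2 = (2*w*(-49/6 + w))/2 = w*(-49/6 + w))
39354/c(P(1)) = 39354/(((⅙)*1*(-49 + 6*1))) = 39354/(((⅙)*1*(-49 + 6))) = 39354/(((⅙)*1*(-43))) = 39354/(-43/6) = 39354*(-6/43) = -236124/43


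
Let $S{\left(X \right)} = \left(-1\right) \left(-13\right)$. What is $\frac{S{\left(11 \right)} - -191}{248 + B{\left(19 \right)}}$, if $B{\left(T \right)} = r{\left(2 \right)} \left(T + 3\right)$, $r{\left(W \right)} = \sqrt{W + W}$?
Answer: $\frac{51}{73} \approx 0.69863$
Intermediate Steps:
$r{\left(W \right)} = \sqrt{2} \sqrt{W}$ ($r{\left(W \right)} = \sqrt{2 W} = \sqrt{2} \sqrt{W}$)
$S{\left(X \right)} = 13$
$B{\left(T \right)} = 6 + 2 T$ ($B{\left(T \right)} = \sqrt{2} \sqrt{2} \left(T + 3\right) = 2 \left(3 + T\right) = 6 + 2 T$)
$\frac{S{\left(11 \right)} - -191}{248 + B{\left(19 \right)}} = \frac{13 - -191}{248 + \left(6 + 2 \cdot 19\right)} = \frac{13 + \left(-25 + 216\right)}{248 + \left(6 + 38\right)} = \frac{13 + 191}{248 + 44} = \frac{204}{292} = 204 \cdot \frac{1}{292} = \frac{51}{73}$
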